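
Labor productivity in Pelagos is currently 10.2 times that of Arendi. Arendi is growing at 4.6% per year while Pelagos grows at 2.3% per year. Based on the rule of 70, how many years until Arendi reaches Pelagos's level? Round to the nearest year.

around 102 years

The growth-rate gap is 4.6% − 2.3% = 2.3 percentage points.
So the ratio between them halves every 70/2.3 ≈ 30.43 years.
A 10.2 times gap takes log₂(10.2) ≈ 3.35 halvings to close: 3.35 × 30.43 ≈ 102 years.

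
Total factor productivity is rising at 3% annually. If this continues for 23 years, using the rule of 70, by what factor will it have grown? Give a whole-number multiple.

2 times

Doubling time ≈ 70/3 = 23.33 years.
23/23.33 ≈ 1 doubling, so about 2^1 = 2×.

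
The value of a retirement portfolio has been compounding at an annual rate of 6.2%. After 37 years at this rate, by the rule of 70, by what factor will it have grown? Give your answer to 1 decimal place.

Doubling time ≈ 70/6.2 = 11.29 years.
37 years / 11.29 ≈ 3.28 doublings → factor 2^3.28 ≈ 9.7.

≈ 9.7 times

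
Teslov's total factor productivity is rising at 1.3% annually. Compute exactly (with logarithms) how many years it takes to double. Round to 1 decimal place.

t = ln(2) / ln(1 + 0.013) = 0.6931 / 0.012916 ≈ 53.66.

53.7 years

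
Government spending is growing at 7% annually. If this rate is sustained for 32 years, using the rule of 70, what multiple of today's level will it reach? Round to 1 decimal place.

approximately 9.2 times

Doubles every ≈ 10.00 years (70/7).
32 years is 3.20 doublings; 2^3.20 ≈ 9.2×.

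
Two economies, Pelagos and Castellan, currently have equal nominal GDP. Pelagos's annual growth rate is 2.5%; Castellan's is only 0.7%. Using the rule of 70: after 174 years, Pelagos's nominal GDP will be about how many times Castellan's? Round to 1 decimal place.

Only the 1.8-point difference matters.
70/1.8 ≈ 38.89 years per doubling of the ratio; 174 years gives 4.47 doublings, so ≈ 22.2×.

around 22.2 times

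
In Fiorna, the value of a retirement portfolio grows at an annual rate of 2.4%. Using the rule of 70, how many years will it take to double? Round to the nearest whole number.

approximately 29 years

At 2.4%, doubling takes about 70/2.4 = 29.17 years.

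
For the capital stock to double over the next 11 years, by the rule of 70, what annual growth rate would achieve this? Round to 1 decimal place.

≈ 6.4%

70 / 11 ≈ 6.36, so about 6.4% a year.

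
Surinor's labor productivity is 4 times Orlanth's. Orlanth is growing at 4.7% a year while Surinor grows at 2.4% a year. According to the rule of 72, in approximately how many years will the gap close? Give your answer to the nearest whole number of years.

around 63 years

Orlanth gains on Surinor at 4.7% − 2.4% = 2.3 points a year.
At that relative rate the gap halves every 72/2.3 ≈ 31.30 years.
A 4 times gap closes after 2 halvings: 2 × 31.30 ≈ 63 years.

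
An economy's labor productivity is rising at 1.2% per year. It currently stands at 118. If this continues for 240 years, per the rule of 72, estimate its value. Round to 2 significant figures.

Doubling time ≈ 72/1.2 = 60.00 years.
240 years is 240/60.00 ≈ 4.00 doublings, a factor of 2^4.00 ≈ 16.00.
118 × 16.00 ≈ 1900.

1900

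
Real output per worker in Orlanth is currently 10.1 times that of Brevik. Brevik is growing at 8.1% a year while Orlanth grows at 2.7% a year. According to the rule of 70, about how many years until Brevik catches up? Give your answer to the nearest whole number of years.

approximately 43 years

What matters is the difference: 5.4 pp.
Rule of 70 on the gap: the ratio halves every 70/5.4 ≈ 12.96 years.
A 10.1 times gap takes log₂(10.1) ≈ 3.34 halvings to close: 3.34 × 12.96 ≈ 43 years.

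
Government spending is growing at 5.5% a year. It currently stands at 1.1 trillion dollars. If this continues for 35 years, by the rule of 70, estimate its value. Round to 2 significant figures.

≈ 7.4 trillion dollars

It doubles every 70/5.5 ≈ 12.73 years, so 35 years is 2.75 doublings.
2^2.75 ≈ 6.73; 1.1 × 6.73 ≈ 7.4 trillion dollars.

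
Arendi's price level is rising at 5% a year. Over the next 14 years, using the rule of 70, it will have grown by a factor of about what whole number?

70/5 ≈ 14.00 years per doubling.
14 years fits 1 doubling: 2^1 = 2.

approximately 2 times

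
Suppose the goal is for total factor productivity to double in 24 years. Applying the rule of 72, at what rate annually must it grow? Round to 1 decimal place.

3.0%

72 / 24 ≈ 3.00, so about 3.0% annually.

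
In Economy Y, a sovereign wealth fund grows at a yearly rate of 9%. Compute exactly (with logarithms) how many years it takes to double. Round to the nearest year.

8 years

t = ln(2) / ln(1 + 0.09) = 0.6931 / 0.086178 ≈ 8.04.
≈ 8 years.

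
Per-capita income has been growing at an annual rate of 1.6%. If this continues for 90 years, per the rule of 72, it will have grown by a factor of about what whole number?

At 1.6% one doubling takes ≈ 45.00 years; 90 years is 2 of them, so ×4.

around 4 times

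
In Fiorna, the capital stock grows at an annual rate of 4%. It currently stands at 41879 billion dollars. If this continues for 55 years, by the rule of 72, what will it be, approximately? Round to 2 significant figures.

It doubles every 72/4 ≈ 18.00 years, so 55 years is 3.06 doublings.
2^3.06 ≈ 8.34; 41879 × 8.34 ≈ 350000 billion dollars.

approximately 350000 billion dollars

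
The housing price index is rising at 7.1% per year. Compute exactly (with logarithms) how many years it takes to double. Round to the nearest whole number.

t = ln(2) / ln(1 + 0.071) = 0.6931 / 0.068593 ≈ 10.10.
≈ 10 years.

10 years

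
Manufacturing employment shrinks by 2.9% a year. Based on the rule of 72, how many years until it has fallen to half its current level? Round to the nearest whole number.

≈ 25 years

Falling at 2.9%, it halves about every 72/2.9 = 24.83 years.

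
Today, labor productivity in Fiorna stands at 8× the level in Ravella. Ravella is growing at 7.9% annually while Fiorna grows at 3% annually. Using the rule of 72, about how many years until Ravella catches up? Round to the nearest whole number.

The growth-rate gap is 7.9% − 3% = 4.9 percentage points.
So the ratio between them halves every 72/4.9 ≈ 14.69 years.
An 8× gap closes after 3 halvings: 3 × 14.69 ≈ 44 years.

roughly 44 years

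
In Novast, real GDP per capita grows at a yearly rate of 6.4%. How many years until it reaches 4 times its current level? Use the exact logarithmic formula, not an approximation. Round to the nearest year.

t = ln(4) / ln(1 + 0.064) = 1.3863 / 0.062035 ≈ 22.35.
≈ 22 years.

22 years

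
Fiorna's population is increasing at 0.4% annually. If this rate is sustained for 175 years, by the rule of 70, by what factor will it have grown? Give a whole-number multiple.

Doubling time ≈ 70/0.4 = 175.00 years.
175/175.00 ≈ 1 doubling, so about 2^1 = 2×.

roughly 2 times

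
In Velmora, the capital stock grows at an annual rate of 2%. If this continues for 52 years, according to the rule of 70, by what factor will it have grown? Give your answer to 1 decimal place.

2.8 times

Doubling time ≈ 70/2 = 35.00 years.
52 years / 35.00 ≈ 1.49 doublings → factor 2^1.49 ≈ 2.8.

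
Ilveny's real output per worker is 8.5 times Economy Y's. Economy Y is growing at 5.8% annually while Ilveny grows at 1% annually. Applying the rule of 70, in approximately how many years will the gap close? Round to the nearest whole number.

The growth-rate gap is 5.8% − 1% = 4.8 percentage points.
So the ratio between them halves every 70/4.8 ≈ 14.58 years.
An 8.5 times gap takes log₂(8.5) ≈ 3.09 halvings to close: 3.09 × 14.58 ≈ 45 years.

≈ 45 years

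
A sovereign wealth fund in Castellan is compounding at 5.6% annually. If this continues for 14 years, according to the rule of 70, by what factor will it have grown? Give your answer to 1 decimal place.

Doubles every ≈ 12.50 years (70/5.6).
14 years is 1.12 doublings; 2^1.12 ≈ 2.2×.

approximately 2.2 times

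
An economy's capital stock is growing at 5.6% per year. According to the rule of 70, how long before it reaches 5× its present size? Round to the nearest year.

roughly 29 years

At 5.6% it doubles every 70/5.6 ≈ 12.50 years.
5× is log₂ 5 ≈ 2.32 doublings, so ≈ 2.32 × 12.50 = 29 years.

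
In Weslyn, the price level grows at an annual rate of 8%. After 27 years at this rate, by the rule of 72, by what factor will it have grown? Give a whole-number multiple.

At 8% one doubling takes ≈ 9.00 years; 27 years is 3 of them, so ×8.

about 8 times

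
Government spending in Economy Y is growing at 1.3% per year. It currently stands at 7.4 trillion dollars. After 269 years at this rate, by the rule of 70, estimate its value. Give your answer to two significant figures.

It doubles every 70/1.3 ≈ 53.85 years, so 269 years is 5.00 doublings.
2^5.00 ≈ 32.00; 7.4 × 32.00 ≈ 240 trillion dollars.

≈ 240 trillion dollars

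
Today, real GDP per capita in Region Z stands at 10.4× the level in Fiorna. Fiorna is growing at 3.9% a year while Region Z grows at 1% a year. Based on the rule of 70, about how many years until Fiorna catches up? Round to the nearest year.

Fiorna gains on Region Z at 3.9% − 1% = 2.9 points a year.
At that relative rate the gap halves every 70/2.9 ≈ 24.14 years.
A 10.4× gap takes log₂(10.4) ≈ 3.38 halvings to close: 3.38 × 24.14 ≈ 82 years.

82 years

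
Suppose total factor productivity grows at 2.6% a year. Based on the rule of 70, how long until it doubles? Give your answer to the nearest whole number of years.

70/2.6 ≈ 26.92, so it doubles roughly every 27 years.

about 27 years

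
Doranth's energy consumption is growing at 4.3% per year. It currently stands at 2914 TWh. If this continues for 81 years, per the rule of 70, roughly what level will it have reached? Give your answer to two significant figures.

approximately 92000 TWh

Doubling time ≈ 70/4.3 = 16.28 years.
81 years is 81/16.28 ≈ 4.98 doublings, a factor of 2^4.98 ≈ 31.56.
2914 × 31.56 ≈ 92000 TWh.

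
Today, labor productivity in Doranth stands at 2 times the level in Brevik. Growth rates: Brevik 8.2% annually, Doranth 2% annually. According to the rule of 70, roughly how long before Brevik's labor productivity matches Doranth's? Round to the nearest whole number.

11 years

Brevik gains on Doranth at 8.2% − 2% = 6.2 points a year.
At that relative rate the gap halves every 70/6.2 ≈ 11.29 years.
A 2 times gap closes after 1 halving: 1 × 11.29 ≈ 11 years.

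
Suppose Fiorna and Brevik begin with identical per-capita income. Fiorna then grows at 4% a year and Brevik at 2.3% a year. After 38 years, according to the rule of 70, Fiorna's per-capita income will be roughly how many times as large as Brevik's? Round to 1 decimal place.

roughly 1.9 times

Only the 1.7-point difference matters.
70/1.7 ≈ 41.18 years per doubling of the ratio; 38 years gives 0.92 doublings, so ≈ 1.9×.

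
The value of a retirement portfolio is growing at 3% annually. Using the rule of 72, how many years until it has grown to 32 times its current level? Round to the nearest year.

roughly 120 years

Doubling time ≈ 72/3 = 24.00 years.
Getting to 32× needs 5 doublings: 5 × 24.00 ≈ 120 years.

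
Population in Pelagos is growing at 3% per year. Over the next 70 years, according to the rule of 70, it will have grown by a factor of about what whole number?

about 8 times

Doubling time ≈ 70/3 = 23.33 years.
70/23.33 ≈ 3 doublings, so about 2^3 = 8×.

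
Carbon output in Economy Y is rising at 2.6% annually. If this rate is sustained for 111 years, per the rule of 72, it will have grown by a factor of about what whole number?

Doubling time ≈ 72/2.6 = 27.69 years.
111/27.69 ≈ 4 doublings, so about 2^4 = 16×.

≈ 16 times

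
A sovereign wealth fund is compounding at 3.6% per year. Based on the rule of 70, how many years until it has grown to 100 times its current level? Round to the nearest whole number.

roughly 129 years

At 3.6% it doubles every 70/3.6 ≈ 19.44 years.
100× is log₂ 100 ≈ 6.64 doublings, so ≈ 6.64 × 19.44 = 129 years.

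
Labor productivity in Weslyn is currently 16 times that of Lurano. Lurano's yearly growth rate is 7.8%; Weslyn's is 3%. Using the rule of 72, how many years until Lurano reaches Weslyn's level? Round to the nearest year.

Lurano gains on Weslyn at 7.8% − 3% = 4.8 points a year.
At that relative rate the gap halves every 72/4.8 ≈ 15.00 years.
A 16 times gap closes after 4 halvings: 4 × 15.00 ≈ 60 years.

≈ 60 years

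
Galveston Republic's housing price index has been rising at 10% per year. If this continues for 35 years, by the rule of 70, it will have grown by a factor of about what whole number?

approximately 32 times

Doubling time ≈ 70/10 = 7.00 years.
35/7.00 ≈ 5 doublings, so about 2^5 = 32×.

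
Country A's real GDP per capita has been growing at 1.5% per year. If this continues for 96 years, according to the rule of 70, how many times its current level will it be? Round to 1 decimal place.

about 4.2 times

Doubles every ≈ 46.67 years (70/1.5).
96 years is 2.06 doublings; 2^2.06 ≈ 4.2×.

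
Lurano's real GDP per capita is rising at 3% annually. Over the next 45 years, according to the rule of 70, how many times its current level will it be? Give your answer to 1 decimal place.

approximately 3.8 times

Doubles every ≈ 23.33 years (70/3).
45 years is 1.93 doublings; 2^1.93 ≈ 3.8×.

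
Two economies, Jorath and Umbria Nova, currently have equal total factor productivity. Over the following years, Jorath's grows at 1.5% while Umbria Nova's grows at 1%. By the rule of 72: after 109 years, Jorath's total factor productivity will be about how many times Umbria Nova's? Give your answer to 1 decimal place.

approximately 1.7 times

Only the 0.5-point difference matters.
72/0.5 ≈ 144.00 years per doubling of the ratio; 109 years gives 0.76 doublings, so ≈ 1.7×.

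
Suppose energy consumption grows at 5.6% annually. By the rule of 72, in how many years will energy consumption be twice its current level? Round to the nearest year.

72/5.6 ≈ 12.86, so it doubles roughly every 13 years.

approximately 13 years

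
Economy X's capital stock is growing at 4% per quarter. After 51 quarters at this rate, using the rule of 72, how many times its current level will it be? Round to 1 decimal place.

around 7.1 times

Doubles every ≈ 18.00 quarters (72/4).
51 quarters is 2.83 doublings; 2^2.83 ≈ 7.1×.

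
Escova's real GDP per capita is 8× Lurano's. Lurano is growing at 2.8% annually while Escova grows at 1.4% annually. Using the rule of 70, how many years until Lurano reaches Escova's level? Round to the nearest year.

≈ 150 years

Lurano gains on Escova at 2.8% − 1.4% = 1.4 points a year.
At that relative rate the gap halves every 70/1.4 ≈ 50.00 years.
An 8× gap closes after 3 halvings: 3 × 50.00 ≈ 150 years.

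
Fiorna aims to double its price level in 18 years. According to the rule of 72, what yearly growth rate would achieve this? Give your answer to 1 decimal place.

72 / 18 ≈ 4.00, so about 4.0% per year.

4.0%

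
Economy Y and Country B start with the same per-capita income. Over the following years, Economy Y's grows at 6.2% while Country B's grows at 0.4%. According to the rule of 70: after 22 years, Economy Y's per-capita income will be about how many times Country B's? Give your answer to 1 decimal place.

Only the 5.8-point difference matters.
70/5.8 ≈ 12.07 years per doubling of the ratio; 22 years gives 1.82 doublings, so ≈ 3.5×.

about 3.5 times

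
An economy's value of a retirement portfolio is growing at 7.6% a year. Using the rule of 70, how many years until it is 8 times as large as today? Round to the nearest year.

One doubling takes 70/7.6 = 9.21 years.
Getting to 8× needs 3 doublings: 3 × 9.21 ≈ 28 years.

≈ 28 years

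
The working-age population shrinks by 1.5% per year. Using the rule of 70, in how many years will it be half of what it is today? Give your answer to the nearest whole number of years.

approximately 47 years

Halving time ≈ 70 / 1.5 = 46.67 → 47 years.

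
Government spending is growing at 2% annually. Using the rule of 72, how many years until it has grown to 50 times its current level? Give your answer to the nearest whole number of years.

One doubling takes 72/2 = 36.00 years.
Reaching 50× takes log₂(50) ≈ 5.64 doublings.
5.64 × 36.00 ≈ 203 years.

roughly 203 years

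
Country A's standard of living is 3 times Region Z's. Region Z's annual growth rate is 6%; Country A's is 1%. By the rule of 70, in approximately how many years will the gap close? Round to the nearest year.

≈ 22 years

Region Z gains on Country A at 6% − 1% = 5 points a year.
At that relative rate the gap halves every 70/5 ≈ 14.00 years.
A 3 times gap takes log₂(3) ≈ 1.58 halvings to close: 1.58 × 14.00 ≈ 22 years.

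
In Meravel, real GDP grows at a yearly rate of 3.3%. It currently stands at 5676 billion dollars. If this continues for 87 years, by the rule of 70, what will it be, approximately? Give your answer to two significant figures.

Doubling time ≈ 70/3.3 = 21.21 years.
87 years is 87/21.21 ≈ 4.10 doublings, a factor of 2^4.10 ≈ 17.15.
5676 × 17.15 ≈ 97000 billion dollars.

≈ 97000 billion dollars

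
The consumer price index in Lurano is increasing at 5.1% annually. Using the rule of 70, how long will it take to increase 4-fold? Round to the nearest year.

roughly 27 years

Doubling time ≈ 70/5.1 = 13.73 years.
Getting to 4× needs 2 doublings: 2 × 13.73 ≈ 27 years.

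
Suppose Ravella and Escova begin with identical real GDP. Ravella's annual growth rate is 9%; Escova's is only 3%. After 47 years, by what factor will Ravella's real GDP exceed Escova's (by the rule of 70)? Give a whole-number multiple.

Ravella pulls ahead at 6 pp per year, so the ratio doubles every 70/6 ≈ 11.67 years.
In 47 years that's 4.03 doublings: 2^4.03 ≈ 16.

around 16 times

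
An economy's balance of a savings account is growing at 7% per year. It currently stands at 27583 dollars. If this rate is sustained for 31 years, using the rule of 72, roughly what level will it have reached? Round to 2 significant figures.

220000 dollars

Doubling time ≈ 72/7 = 10.29 years.
31 years is 31/10.29 ≈ 3.01 doublings, a factor of 2^3.01 ≈ 8.06.
27583 × 8.06 ≈ 220000 dollars.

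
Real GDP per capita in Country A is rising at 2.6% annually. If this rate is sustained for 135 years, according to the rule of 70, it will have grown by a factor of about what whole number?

At 2.6% one doubling takes ≈ 26.92 years; 135 years is 5 of them, so ×32.

about 32 times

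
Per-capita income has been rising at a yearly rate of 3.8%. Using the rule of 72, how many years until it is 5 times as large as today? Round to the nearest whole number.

44 years

One doubling takes 72/3.8 = 18.95 years.
Reaching 5× takes log₂(5) ≈ 2.32 doublings.
2.32 × 18.95 ≈ 44 years.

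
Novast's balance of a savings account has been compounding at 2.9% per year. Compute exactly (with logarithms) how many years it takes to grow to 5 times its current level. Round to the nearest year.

56 years

t = ln(5) / ln(1 + 0.029) = 1.6094 / 0.028587 ≈ 56.30.
≈ 56 years.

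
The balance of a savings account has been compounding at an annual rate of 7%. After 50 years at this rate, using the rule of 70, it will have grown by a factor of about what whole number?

Doubling time ≈ 70/7 = 10.00 years.
50/10.00 ≈ 5 doublings, so about 2^5 = 32×.

around 32 times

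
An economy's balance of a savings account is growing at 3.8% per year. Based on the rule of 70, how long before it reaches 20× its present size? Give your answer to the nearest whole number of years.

80 years

Doubling time ≈ 70/3.8 = 18.42 years.
20× is log₂ 20 ≈ 4.32 doublings, so ≈ 4.32 × 18.42 = 80 years.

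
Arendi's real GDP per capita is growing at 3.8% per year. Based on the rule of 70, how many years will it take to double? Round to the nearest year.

Doubling time ≈ 70 / 3.8 = 18.42 years.

about 18 years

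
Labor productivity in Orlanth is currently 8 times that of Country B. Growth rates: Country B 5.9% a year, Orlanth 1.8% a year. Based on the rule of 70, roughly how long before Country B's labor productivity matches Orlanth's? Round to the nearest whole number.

What matters is the difference: 4.1 pp.
Rule of 70 on the gap: the ratio halves every 70/4.1 ≈ 17.07 years.
An 8 times gap closes after 3 halvings: 3 × 17.07 ≈ 51 years.

≈ 51 years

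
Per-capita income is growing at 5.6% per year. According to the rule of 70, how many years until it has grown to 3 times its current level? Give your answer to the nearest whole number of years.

At 5.6% it doubles every 70/5.6 ≈ 12.50 years.
Reaching 3× takes log₂(3) ≈ 1.58 doublings.
1.58 × 12.50 ≈ 20 years.

around 20 years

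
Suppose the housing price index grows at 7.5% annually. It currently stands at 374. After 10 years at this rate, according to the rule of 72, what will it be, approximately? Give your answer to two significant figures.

Doubling time ≈ 72/7.5 = 9.60 years.
10 years is 10/9.60 ≈ 1.04 doublings, a factor of 2^1.04 ≈ 2.06.
374 × 2.06 ≈ 770.

roughly 770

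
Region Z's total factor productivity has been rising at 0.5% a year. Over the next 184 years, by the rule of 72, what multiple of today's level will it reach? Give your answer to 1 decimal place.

Doubles every ≈ 144.00 years (72/0.5).
184 years is 1.28 doublings; 2^1.28 ≈ 2.4×.

roughly 2.4 times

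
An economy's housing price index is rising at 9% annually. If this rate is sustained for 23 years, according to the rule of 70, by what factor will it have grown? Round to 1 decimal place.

about 7.8 times

Doubling time ≈ 70/9 = 7.78 years.
23 years / 7.78 ≈ 2.96 doublings → factor 2^2.96 ≈ 7.8.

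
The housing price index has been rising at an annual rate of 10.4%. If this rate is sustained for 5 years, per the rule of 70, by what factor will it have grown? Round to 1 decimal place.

≈ 1.7 times

Doubling time ≈ 70/10.4 = 6.73 years.
5 years / 6.73 ≈ 0.74 doublings → factor 2^0.74 ≈ 1.7.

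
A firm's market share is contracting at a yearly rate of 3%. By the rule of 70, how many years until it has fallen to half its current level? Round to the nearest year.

around 23 years

Falling at 3%, it halves about every 70/3 = 23.33 years.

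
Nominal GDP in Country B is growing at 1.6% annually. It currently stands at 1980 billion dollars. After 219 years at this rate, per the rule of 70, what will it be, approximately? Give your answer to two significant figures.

64000 billion dollars

Doubling time ≈ 70/1.6 = 43.75 years.
219 years is 219/43.75 ≈ 5.01 doublings, a factor of 2^5.01 ≈ 32.22.
1980 × 32.22 ≈ 64000 billion dollars.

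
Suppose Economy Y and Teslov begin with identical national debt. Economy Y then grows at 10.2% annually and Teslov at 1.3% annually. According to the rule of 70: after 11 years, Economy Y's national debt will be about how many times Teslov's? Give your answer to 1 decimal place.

Only the 8.9-point difference matters.
70/8.9 ≈ 7.87 years per doubling of the ratio; 11 years gives 1.40 doublings, so ≈ 2.6×.

2.6 times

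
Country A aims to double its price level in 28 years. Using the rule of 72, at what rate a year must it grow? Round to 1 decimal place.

72 / 28 ≈ 2.57, so about 2.6% a year.

2.6%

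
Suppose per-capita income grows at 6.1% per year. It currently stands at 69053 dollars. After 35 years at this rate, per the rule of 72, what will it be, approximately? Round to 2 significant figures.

It doubles every 72/6.1 ≈ 11.80 years, so 35 years is 2.97 doublings.
2^2.97 ≈ 7.84; 69053 × 7.84 ≈ 540000 dollars.

about 540000 dollars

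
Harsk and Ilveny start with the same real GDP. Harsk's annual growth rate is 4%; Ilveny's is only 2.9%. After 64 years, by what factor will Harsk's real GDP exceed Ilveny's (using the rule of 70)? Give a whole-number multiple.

2 times

Harsk pulls ahead at 1.1 pp per year, so the ratio doubles every 70/1.1 ≈ 63.64 years.
In 64 years that's 1.01 doublings: 2^1.01 ≈ 2.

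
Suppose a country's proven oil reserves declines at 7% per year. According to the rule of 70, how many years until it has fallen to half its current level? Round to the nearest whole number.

Falling at 7%, it halves about every 70/7 = 10.00 years.

roughly 10 years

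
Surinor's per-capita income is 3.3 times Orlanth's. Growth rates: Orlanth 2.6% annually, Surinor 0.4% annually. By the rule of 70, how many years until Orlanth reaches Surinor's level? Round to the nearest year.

around 55 years

The growth-rate gap is 2.6% − 0.4% = 2.2 percentage points.
So the ratio between them halves every 70/2.2 ≈ 31.82 years.
A 3.3 times gap takes log₂(3.3) ≈ 1.72 halvings to close: 1.72 × 31.82 ≈ 55 years.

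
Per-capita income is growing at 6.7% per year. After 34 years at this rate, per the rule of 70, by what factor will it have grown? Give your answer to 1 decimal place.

Doubles every ≈ 10.45 years (70/6.7).
34 years is 3.25 doublings; 2^3.25 ≈ 9.5×.

9.5 times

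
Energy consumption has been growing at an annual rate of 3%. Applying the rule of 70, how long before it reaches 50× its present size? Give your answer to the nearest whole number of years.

about 132 years

Doubling time ≈ 70/3 = 23.33 years.
50× is log₂ 50 ≈ 5.64 doublings, so ≈ 5.64 × 23.33 = 132 years.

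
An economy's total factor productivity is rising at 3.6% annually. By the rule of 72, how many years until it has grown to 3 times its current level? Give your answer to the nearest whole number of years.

around 32 years

Doubling time ≈ 72/3.6 = 20.00 years.
Reaching 3× takes log₂(3) ≈ 1.58 doublings.
1.58 × 20.00 ≈ 32 years.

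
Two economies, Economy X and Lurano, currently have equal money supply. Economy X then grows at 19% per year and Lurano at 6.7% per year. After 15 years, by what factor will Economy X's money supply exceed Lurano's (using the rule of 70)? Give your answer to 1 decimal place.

Rate gap = 19% − 6.7% = 12.3 points.
The ratio doubles every 70/12.3 ≈ 5.69 years.
15/5.69 ≈ 2.64 doublings → ratio ≈ 2^2.64 ≈ 6.2.

roughly 6.2 times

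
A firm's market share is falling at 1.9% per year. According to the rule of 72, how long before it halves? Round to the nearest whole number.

The rule works in reverse for decay: 72/1.9 ≈ 37.89 years to halve.

roughly 38 years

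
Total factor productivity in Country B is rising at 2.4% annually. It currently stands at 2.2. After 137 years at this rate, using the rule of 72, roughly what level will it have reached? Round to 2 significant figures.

It doubles every 72/2.4 ≈ 30.00 years, so 137 years is 4.57 doublings.
2^4.57 ≈ 23.75; 2.2 × 23.75 ≈ 52.

52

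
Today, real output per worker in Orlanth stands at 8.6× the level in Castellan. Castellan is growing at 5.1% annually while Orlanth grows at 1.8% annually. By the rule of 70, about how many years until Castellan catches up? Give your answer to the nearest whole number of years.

roughly 66 years

Castellan gains on Orlanth at 5.1% − 1.8% = 3.3 points a year.
At that relative rate the gap halves every 70/3.3 ≈ 21.21 years.
An 8.6× gap takes log₂(8.6) ≈ 3.10 halvings to close: 3.10 × 21.21 ≈ 66 years.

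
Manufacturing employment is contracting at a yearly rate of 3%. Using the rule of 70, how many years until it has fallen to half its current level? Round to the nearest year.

23 years

Halving time ≈ 70 / 3 = 23.33 → 23 years.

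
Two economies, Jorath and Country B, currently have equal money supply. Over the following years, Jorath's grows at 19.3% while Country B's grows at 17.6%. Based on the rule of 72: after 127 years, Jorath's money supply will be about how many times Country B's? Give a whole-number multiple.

Jorath pulls ahead at 1.7 pp per year, so the ratio doubles every 72/1.7 ≈ 42.35 years.
In 127 years that's 3.00 doublings: 2^3.00 ≈ 8.

about 8 times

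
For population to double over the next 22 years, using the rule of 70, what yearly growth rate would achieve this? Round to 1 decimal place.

70 / 22 ≈ 3.18, so about 3.2% per year.

roughly 3.2% per year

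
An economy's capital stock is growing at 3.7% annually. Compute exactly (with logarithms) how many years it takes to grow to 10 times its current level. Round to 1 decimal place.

63.4 years

t = ln(10) / ln(1 + 0.037) = 2.3026 / 0.036332 ≈ 63.38.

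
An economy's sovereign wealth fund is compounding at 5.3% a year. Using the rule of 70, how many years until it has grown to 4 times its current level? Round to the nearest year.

approximately 26 years

At 5.3% it doubles every 70/5.3 ≈ 13.21 years.
4 = 2^2, so 2 doublings → 26 years.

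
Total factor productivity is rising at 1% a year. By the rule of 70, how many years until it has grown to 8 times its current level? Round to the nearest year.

around 210 years

At 1% it doubles every 70/1 ≈ 70.00 years.
8× is 3 doublings, so 3 × 70.00 ≈ 210 years.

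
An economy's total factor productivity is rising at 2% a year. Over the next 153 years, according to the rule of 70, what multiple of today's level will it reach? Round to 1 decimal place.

roughly 20.7 times

Doubles every ≈ 35.00 years (70/2).
153 years is 4.37 doublings; 2^4.37 ≈ 20.7×.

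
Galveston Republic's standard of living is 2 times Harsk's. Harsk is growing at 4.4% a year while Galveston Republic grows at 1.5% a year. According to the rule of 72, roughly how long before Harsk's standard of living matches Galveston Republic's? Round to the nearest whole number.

25 years

Harsk gains on Galveston Republic at 4.4% − 1.5% = 2.9 points a year.
At that relative rate the gap halves every 72/2.9 ≈ 24.83 years.
A 2 times gap closes after 1 halving: 1 × 24.83 ≈ 25 years.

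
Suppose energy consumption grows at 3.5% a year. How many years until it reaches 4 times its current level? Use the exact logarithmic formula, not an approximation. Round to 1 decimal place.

t = ln(4) / ln(1 + 0.035) = 1.3863 / 0.034401 ≈ 40.30.

40.3 years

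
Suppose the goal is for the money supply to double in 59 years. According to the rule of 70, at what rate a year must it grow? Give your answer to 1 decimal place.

around 1.2%

70 / 59 ≈ 1.19, so about 1.2% a year.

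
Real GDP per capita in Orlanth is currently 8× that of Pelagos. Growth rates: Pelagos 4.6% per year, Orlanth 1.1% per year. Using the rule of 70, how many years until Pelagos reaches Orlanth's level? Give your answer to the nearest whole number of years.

approximately 60 years

Pelagos gains on Orlanth at 4.6% − 1.1% = 3.5 points a year.
At that relative rate the gap halves every 70/3.5 ≈ 20.00 years.
An 8× gap closes after 3 halvings: 3 × 20.00 ≈ 60 years.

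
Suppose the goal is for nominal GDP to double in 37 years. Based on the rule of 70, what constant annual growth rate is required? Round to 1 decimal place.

70 / 37 ≈ 1.89, so about 1.9% a year.

approximately 1.9%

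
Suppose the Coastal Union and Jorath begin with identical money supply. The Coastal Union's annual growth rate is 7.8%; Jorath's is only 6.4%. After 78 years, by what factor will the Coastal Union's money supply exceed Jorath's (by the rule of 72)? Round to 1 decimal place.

the Coastal Union pulls ahead at 1.4 pp per year, so the ratio doubles every 72/1.4 ≈ 51.43 years.
In 78 years that's 1.52 doublings: 2^1.52 ≈ 2.9.

2.9 times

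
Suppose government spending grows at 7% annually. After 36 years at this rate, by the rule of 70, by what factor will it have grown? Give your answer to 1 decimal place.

Doubling time ≈ 70/7 = 10.00 years.
36 years / 10.00 ≈ 3.60 doublings → factor 2^3.60 ≈ 12.1.

≈ 12.1 times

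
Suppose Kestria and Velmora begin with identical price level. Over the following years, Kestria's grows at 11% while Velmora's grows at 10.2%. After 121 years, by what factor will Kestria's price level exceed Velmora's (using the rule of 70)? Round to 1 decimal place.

2.6 times

Only the 0.8-point difference matters.
70/0.8 ≈ 87.50 years per doubling of the ratio; 121 years gives 1.38 doublings, so ≈ 2.6×.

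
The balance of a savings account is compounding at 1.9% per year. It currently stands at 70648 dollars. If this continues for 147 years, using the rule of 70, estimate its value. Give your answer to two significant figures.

It doubles every 70/1.9 ≈ 36.84 years, so 147 years is 3.99 doublings.
2^3.99 ≈ 15.89; 70648 × 15.89 ≈ 1100000 dollars.

about 1100000 dollars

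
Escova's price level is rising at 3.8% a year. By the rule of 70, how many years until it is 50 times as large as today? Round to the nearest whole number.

about 104 years

One doubling takes 70/3.8 = 18.42 years.
Reaching 50× takes log₂(50) ≈ 5.64 doublings.
5.64 × 18.42 ≈ 104 years.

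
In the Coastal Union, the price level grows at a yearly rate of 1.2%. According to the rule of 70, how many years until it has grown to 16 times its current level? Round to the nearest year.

around 233 years

One doubling takes 70/1.2 = 58.33 years.
Getting to 16× needs 4 doublings: 4 × 58.33 ≈ 233 years.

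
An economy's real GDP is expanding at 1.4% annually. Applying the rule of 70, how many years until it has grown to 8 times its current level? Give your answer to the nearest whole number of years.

≈ 150 years

One doubling takes 70/1.4 = 50.00 years.
8 = 2^3, so 3 doublings → 150 years.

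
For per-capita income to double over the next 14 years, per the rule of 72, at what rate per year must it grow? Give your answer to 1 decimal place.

≈ 5.1%

72 / 14 ≈ 5.14, so about 5.1% per year.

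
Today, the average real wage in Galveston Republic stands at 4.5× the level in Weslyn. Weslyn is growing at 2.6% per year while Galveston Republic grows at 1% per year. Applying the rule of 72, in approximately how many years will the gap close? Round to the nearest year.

What matters is the difference: 1.6 pp.
Rule of 72 on the gap: the ratio halves every 72/1.6 ≈ 45.00 years.
A 4.5× gap takes log₂(4.5) ≈ 2.17 halvings to close: 2.17 × 45.00 ≈ 98 years.

approximately 98 years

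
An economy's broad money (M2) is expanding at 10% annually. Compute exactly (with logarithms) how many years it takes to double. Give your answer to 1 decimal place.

t = ln(2) / ln(1 + 0.1) = 0.6931 / 0.095310 ≈ 7.27.

7.3 years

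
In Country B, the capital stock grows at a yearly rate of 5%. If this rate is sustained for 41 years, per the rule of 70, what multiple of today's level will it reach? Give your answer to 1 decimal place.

Doubles every ≈ 14.00 years (70/5).
41 years is 2.93 doublings; 2^2.93 ≈ 7.6×.

≈ 7.6 times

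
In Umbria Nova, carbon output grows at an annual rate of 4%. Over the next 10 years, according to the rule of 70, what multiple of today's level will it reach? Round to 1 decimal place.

roughly 1.5 times

Doubles every ≈ 17.50 years (70/4).
10 years is 0.57 doublings; 2^0.57 ≈ 1.5×.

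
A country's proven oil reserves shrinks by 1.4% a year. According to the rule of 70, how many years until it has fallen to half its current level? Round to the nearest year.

about 50 years

Halving time ≈ 70 / 1.4 = 50.00 → 50 years.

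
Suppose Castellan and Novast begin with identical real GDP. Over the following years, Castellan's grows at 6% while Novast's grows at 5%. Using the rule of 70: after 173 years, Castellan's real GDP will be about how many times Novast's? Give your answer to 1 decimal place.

Only the 1-point difference matters.
70/1 ≈ 70.00 years per doubling of the ratio; 173 years gives 2.47 doublings, so ≈ 5.5×.

about 5.5 times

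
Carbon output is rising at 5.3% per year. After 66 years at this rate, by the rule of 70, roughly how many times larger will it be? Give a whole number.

70/5.3 ≈ 13.21 years per doubling.
66 years fits 5 doublings: 2^5 = 32.

32 times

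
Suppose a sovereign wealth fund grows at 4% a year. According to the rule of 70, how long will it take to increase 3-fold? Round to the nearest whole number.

At 4% it doubles every 70/4 ≈ 17.50 years.
Reaching 3× takes log₂(3) ≈ 1.58 doublings.
1.58 × 17.50 ≈ 28 years.

about 28 years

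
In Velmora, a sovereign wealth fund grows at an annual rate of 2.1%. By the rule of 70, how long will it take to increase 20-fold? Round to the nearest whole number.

around 144 years

At 2.1% it doubles every 70/2.1 ≈ 33.33 years.
Reaching 20× takes log₂(20) ≈ 4.32 doublings.
4.32 × 33.33 ≈ 144 years.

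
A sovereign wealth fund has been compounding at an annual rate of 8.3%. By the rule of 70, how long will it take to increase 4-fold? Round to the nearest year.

around 17 years

At 8.3% it doubles every 70/8.3 ≈ 8.43 years.
4× is 2 doublings, so 2 × 8.43 ≈ 17 years.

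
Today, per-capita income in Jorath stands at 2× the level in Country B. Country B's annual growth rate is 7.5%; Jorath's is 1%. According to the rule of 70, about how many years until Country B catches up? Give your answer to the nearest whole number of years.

What matters is the difference: 6.5 pp.
Rule of 70 on the gap: the ratio halves every 70/6.5 ≈ 10.77 years.
A 2× gap closes after 1 halving: 1 × 10.77 ≈ 11 years.

around 11 years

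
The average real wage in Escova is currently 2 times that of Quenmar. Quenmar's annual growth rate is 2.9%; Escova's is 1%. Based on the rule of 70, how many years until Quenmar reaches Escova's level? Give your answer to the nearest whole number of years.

Quenmar gains on Escova at 2.9% − 1% = 1.9 points a year.
At that relative rate the gap halves every 70/1.9 ≈ 36.84 years.
A 2 times gap closes after 1 halving: 1 × 36.84 ≈ 37 years.

≈ 37 years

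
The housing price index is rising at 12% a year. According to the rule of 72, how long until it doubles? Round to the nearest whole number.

around 6 years

72/12 ≈ 6.00, so it doubles roughly every 6 years.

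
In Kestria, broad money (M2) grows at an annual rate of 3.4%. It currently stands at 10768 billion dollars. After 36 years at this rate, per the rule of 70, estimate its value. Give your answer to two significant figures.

It doubles every 70/3.4 ≈ 20.59 years, so 36 years is 1.75 doublings.
2^1.75 ≈ 3.36; 10768 × 3.36 ≈ 36000 billion dollars.

around 36000 billion dollars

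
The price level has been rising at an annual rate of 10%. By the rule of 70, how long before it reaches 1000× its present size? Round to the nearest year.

70 years

One doubling takes 70/10 = 7.00 years.
Reaching 1000× takes log₂(1000) ≈ 9.97 doublings.
9.97 × 7.00 ≈ 70 years.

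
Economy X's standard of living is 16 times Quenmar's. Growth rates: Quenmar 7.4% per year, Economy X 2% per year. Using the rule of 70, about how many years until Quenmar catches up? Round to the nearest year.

approximately 52 years

What matters is the difference: 5.4 pp.
Rule of 70 on the gap: the ratio halves every 70/5.4 ≈ 12.96 years.
A 16 times gap closes after 4 halvings: 4 × 12.96 ≈ 52 years.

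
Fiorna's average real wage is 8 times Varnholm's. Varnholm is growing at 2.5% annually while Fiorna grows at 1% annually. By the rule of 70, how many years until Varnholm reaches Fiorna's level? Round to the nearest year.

140 years

The growth-rate gap is 2.5% − 1% = 1.5 percentage points.
So the ratio between them halves every 70/1.5 ≈ 46.67 years.
An 8 times gap closes after 3 halvings: 3 × 46.67 ≈ 140 years.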